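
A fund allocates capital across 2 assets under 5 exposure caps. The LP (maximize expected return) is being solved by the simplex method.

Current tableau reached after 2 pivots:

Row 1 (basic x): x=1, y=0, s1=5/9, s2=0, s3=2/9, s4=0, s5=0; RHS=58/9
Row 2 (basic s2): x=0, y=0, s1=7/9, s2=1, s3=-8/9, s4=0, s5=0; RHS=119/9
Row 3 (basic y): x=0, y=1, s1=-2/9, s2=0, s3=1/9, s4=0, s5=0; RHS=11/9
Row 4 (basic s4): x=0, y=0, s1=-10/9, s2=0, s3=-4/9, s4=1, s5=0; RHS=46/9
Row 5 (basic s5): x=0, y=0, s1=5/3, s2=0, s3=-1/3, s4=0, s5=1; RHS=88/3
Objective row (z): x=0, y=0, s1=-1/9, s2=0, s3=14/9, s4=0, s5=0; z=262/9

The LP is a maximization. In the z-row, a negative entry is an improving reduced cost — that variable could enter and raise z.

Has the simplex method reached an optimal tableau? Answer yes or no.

Column s1 has objective-row coefficient -1/9, which is negative; an improving pivot exists, so not yet optimal.

no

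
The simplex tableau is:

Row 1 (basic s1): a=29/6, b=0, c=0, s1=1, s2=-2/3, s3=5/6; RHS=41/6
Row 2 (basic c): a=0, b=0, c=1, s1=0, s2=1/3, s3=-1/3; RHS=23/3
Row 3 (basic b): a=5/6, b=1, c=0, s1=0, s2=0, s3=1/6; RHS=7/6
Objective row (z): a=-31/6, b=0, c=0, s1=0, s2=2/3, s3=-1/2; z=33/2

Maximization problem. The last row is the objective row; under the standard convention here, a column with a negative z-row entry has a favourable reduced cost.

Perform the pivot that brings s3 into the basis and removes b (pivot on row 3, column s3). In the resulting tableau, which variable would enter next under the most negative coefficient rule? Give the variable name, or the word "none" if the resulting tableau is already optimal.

Pivot element 1/6. New z-row = old z-row − (-1/2)·(row 3/(1/6)).
Updated z-row coefficients: a: -8/3, b: 3, c: 0, s1: 0, s2: 2/3, s3: 0.
The most negative is -8/3 in column a, so a would enter next.

a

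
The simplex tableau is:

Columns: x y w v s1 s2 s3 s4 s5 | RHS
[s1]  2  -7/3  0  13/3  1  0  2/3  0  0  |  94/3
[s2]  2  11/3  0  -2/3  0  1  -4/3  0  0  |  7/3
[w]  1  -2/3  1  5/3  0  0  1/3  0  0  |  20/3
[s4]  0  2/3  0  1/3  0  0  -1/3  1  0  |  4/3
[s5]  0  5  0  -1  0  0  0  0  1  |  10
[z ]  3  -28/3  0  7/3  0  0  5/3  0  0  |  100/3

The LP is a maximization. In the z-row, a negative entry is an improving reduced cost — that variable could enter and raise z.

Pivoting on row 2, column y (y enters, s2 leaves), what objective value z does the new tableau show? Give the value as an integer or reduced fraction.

Minimum ratio for y: (7/3)/(11/3) = 7/11.
z changes by −(z-row coeff of y)·ratio = −(-28/3)·(7/11) = 196/33.
New z = 100/3 + (196/33) = 432/11.

432/11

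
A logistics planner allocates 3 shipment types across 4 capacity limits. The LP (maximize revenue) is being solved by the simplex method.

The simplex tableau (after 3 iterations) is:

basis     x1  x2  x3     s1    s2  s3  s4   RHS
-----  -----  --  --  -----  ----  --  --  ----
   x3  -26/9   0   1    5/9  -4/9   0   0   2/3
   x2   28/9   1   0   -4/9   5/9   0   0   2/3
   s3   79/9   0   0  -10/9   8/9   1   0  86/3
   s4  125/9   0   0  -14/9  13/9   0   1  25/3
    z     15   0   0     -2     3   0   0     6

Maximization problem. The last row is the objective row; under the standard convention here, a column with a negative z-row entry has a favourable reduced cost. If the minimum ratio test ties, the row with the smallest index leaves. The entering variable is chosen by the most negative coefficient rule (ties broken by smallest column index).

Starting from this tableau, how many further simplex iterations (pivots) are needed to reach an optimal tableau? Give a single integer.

1

pivot: s1 in, x3 out → z = 42/5
No improving column remains; optimal.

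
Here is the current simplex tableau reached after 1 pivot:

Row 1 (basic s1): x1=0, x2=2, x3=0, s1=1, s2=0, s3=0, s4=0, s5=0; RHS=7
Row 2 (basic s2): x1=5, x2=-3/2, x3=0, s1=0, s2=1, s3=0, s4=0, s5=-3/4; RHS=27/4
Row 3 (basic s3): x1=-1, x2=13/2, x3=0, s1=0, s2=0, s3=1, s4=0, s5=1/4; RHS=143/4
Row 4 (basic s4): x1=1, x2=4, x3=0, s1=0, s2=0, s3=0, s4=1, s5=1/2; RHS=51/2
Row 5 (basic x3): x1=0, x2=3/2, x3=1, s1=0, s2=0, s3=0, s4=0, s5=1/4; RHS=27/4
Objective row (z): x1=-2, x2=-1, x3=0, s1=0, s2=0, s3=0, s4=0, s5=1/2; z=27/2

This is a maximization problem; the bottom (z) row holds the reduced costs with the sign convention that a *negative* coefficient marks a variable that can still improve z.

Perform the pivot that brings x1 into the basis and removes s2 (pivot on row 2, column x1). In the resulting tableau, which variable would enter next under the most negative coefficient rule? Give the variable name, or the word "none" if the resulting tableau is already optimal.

x2

Pivot element 5. New z-row = old z-row − (-2)·(row 2/5).
Updated z-row coefficients: x1: 0, x2: -8/5, x3: 0, s1: 0, s2: 2/5, s3: 0, s4: 0, s5: 1/5.
The most negative is -8/5 in column x2, so x2 would enter next.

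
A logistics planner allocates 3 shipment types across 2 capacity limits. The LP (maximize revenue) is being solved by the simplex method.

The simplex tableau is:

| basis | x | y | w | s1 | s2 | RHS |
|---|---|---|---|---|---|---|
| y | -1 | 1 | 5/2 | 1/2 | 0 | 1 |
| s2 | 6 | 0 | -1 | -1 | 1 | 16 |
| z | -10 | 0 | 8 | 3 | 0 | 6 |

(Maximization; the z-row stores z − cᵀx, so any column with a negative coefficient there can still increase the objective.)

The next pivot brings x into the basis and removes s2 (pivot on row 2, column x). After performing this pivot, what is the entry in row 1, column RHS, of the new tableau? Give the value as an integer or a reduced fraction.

Pivot element is row 2, column x: 6.
Normalize row 2: new (row 2, RHS) = 16/6 = 8/3.
row 1 ← row 1 − (-1)·(new row 2): 1 − (-1)·(8/3) = 11/3.

11/3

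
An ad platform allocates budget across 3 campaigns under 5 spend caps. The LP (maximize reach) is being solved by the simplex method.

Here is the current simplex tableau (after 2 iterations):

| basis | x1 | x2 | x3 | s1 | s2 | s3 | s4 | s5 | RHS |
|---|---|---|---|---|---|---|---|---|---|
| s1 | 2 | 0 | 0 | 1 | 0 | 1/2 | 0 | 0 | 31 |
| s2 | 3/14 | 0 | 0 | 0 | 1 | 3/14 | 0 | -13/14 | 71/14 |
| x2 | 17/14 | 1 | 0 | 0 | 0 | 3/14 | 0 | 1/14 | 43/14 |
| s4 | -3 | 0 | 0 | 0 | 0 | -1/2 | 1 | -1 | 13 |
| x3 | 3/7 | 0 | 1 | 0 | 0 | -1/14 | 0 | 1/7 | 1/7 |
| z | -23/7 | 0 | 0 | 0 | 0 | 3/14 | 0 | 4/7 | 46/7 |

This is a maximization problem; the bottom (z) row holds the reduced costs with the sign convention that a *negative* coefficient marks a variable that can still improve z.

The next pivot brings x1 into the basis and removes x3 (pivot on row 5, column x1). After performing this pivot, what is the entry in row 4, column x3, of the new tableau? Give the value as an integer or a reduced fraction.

7

Pivot element is row 5, column x1: 3/7.
Normalize row 5: new (row 5, x3) = 1/(3/7) = 7/3.
row 4 ← row 4 − (-3)·(new row 5): 0 − (-3)·(7/3) = 7.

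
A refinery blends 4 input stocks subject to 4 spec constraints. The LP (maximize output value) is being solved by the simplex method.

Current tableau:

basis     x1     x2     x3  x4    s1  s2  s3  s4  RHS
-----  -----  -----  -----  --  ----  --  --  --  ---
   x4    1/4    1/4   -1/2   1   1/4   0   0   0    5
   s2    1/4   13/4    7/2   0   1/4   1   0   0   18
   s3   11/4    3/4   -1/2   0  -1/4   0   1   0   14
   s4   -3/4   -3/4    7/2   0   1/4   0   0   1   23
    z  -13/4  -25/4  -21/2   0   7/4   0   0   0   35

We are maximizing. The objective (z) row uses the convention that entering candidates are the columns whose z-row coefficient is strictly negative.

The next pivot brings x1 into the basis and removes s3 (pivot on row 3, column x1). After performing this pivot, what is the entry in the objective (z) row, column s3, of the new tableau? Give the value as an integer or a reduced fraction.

Pivot element is row 3, column x1: 11/4.
Normalize row 3: new (row 3, s3) = 1/(11/4) = 4/11.
z-row ← z-row − (-13/4)·(new row 3): 0 − (-13/4)·(4/11) = 13/11.

13/11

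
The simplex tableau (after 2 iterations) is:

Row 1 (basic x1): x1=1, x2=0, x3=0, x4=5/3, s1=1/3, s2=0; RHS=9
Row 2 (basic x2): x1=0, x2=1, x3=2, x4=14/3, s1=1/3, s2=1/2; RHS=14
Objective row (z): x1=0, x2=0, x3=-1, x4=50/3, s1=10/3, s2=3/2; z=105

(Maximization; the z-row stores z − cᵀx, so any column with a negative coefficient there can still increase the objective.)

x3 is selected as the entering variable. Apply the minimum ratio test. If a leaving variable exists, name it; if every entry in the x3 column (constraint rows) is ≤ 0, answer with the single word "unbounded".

Ratios: row 1 (x1): entry 0 ≤ 0, skip; row 2 (x2): 14/2 = 7.
Minimum ratio is in the x2 row, so x2 leaves.

x2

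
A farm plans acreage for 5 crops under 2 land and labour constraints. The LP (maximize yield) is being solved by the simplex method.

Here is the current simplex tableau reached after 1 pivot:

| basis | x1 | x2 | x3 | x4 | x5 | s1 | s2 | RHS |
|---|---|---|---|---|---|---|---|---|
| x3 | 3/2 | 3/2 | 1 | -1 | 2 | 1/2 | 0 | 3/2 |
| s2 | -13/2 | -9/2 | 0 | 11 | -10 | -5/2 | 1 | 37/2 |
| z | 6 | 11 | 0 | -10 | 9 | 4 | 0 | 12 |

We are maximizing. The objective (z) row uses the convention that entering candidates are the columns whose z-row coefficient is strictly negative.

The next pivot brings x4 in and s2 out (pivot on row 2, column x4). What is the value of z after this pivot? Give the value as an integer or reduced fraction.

Minimum ratio for x4: (37/2)/11 = 37/22.
z changes by −(z-row coeff of x4)·ratio = −(-10)·(37/22) = 185/11.
New z = 12 + (185/11) = 317/11.

317/11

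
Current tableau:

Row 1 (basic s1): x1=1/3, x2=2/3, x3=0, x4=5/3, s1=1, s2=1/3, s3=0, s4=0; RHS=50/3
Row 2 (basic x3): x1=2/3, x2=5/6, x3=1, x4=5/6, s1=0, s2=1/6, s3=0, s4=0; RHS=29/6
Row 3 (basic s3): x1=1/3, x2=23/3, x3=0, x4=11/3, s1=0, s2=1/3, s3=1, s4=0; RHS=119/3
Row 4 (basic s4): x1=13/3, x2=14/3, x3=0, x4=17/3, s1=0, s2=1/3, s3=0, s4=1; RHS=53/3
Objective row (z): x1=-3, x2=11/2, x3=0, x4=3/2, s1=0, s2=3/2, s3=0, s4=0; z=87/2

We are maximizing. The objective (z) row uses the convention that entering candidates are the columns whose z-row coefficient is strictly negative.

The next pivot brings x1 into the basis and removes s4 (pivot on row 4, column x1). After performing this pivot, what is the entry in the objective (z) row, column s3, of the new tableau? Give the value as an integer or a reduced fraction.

Pivot element is row 4, column x1: 13/3.
Normalize row 4: new (row 4, s3) = 0/(13/3) = 0.
z-row ← z-row − (-3)·(new row 4): 0 − (-3)·0 = 0.

0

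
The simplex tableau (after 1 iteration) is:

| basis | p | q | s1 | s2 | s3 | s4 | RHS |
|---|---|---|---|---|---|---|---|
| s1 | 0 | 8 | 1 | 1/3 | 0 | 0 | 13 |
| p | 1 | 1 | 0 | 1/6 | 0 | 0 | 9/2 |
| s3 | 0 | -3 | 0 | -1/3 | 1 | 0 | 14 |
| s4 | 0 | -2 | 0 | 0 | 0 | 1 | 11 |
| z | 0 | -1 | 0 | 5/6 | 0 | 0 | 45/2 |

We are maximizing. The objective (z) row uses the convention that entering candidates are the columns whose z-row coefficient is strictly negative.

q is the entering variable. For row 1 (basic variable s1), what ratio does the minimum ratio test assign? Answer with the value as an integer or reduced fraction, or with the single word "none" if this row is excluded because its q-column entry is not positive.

Ratio = RHS / (q entry) = 13 / 8 = 13/8.

13/8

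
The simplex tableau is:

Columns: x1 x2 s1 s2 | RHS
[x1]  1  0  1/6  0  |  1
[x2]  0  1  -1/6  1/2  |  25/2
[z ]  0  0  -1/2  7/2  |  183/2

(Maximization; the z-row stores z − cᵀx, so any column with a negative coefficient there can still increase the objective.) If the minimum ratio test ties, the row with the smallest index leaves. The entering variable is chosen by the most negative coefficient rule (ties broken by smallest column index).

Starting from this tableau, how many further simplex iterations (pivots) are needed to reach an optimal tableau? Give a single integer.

1

pivot: s1 in, x1 out → z = 189/2
No improving column remains; optimal.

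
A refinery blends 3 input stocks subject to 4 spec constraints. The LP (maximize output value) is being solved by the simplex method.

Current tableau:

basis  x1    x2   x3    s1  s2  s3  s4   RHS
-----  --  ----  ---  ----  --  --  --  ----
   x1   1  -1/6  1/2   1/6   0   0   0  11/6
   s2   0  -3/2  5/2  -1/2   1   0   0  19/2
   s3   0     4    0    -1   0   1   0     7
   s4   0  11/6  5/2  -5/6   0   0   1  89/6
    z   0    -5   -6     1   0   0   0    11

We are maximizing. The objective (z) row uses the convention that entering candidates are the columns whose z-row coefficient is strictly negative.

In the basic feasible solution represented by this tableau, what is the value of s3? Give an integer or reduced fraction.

7

s3 is basic (row 3); its value is the RHS of that row: 7.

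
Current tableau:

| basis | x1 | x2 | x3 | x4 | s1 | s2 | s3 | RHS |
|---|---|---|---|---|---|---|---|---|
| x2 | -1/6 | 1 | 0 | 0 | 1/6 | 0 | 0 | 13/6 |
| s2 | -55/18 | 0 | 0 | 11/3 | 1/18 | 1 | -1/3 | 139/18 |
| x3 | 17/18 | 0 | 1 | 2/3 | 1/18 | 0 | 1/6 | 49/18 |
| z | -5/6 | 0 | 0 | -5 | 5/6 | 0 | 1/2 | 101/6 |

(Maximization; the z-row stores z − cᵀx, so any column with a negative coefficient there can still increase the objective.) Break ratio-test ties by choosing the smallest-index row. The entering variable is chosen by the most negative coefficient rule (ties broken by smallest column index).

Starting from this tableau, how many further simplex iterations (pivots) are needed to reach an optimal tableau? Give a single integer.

2

pivot: x4 in, s2 out → z = 301/11
pivot: x1 in, x3 out → z = 1048/33
No improving column remains; optimal.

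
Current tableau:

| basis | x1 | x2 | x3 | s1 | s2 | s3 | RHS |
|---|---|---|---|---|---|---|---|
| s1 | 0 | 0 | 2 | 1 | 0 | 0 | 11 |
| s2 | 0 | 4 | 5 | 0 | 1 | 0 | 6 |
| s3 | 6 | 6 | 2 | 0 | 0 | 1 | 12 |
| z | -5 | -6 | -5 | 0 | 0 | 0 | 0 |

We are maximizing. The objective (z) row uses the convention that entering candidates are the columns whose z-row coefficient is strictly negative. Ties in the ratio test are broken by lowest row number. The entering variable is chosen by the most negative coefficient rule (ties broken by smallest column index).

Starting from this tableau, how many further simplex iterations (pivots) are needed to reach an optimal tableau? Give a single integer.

3

pivot: x2 in, s2 out → z = 9
pivot: x1 in, s3 out → z = 23/2
pivot: x3 in, x2 out → z = 14
No improving column remains; optimal.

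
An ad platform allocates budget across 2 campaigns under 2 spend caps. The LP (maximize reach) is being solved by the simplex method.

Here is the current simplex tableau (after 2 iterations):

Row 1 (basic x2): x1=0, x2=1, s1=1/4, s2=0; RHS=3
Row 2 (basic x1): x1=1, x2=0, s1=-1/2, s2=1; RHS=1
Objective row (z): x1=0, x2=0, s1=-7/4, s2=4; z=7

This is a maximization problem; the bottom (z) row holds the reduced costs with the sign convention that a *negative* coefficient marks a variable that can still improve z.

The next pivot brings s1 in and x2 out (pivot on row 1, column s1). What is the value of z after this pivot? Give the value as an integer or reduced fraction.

28

Minimum ratio for s1: 3/(1/4) = 12.
z changes by −(z-row coeff of s1)·ratio = −(-7/4)·12 = 21.
New z = 7 + 21 = 28.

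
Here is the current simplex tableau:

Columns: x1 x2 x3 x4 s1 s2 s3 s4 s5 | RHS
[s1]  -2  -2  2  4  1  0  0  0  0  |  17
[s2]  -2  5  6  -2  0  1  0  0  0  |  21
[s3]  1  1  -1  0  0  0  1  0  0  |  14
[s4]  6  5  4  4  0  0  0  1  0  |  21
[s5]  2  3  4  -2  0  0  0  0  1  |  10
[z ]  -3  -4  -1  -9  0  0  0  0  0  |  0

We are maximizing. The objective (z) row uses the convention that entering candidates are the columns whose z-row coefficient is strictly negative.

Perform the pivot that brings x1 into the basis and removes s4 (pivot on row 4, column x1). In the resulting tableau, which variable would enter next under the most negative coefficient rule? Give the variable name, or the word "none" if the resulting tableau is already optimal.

x4

Pivot element 6. New z-row = old z-row − (-3)·(row 4/6).
Updated z-row coefficients: x1: 0, x2: -3/2, x3: 1, x4: -7, s1: 0, s2: 0, s3: 0, s4: 1/2, s5: 0.
The most negative is -7 in column x4, so x4 would enter next.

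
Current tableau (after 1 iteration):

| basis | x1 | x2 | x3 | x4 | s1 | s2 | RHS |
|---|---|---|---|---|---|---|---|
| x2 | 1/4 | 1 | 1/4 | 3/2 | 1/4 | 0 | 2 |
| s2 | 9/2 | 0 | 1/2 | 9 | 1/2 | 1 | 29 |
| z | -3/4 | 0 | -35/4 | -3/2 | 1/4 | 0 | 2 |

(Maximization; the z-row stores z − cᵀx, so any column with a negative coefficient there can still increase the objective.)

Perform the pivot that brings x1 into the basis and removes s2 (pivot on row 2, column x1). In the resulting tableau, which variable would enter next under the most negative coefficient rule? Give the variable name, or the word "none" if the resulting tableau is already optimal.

Pivot element 9/2. New z-row = old z-row − (-3/4)·(row 2/(9/2)).
Updated z-row coefficients: x1: 0, x2: 0, x3: -26/3, x4: 0, s1: 1/3, s2: 1/6.
The most negative is -26/3 in column x3, so x3 would enter next.

x3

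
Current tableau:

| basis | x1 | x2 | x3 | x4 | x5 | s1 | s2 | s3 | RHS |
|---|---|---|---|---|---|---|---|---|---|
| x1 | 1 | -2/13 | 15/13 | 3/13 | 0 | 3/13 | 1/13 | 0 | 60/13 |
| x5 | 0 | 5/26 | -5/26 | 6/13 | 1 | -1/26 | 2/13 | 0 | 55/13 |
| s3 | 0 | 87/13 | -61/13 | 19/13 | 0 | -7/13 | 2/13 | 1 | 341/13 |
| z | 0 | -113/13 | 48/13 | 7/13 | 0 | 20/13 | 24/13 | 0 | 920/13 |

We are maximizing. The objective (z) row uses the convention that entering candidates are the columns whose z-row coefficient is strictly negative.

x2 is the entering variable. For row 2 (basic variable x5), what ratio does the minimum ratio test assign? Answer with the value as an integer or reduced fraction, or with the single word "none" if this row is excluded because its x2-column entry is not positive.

22

Ratio = RHS / (x2 entry) = (55/13) / (5/26) = 22.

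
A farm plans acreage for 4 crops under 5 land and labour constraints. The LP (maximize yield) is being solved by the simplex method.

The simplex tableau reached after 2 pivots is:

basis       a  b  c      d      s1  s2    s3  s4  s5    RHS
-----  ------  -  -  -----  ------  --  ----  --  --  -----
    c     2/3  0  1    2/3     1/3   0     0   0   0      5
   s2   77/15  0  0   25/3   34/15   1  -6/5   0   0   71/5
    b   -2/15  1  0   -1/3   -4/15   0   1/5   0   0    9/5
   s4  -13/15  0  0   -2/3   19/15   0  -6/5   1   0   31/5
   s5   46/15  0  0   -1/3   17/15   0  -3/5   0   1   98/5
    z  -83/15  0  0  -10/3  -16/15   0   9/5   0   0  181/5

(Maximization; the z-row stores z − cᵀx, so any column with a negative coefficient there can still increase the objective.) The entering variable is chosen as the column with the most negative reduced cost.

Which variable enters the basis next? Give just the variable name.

a

Objective-row coefficients: a: -83/15, b: 0, c: 0, d: -10/3, s1: -16/15, s2: 0, s3: 9/5, s4: 0, s5: 0.
The most negative is -83/15 in column a, so a enters.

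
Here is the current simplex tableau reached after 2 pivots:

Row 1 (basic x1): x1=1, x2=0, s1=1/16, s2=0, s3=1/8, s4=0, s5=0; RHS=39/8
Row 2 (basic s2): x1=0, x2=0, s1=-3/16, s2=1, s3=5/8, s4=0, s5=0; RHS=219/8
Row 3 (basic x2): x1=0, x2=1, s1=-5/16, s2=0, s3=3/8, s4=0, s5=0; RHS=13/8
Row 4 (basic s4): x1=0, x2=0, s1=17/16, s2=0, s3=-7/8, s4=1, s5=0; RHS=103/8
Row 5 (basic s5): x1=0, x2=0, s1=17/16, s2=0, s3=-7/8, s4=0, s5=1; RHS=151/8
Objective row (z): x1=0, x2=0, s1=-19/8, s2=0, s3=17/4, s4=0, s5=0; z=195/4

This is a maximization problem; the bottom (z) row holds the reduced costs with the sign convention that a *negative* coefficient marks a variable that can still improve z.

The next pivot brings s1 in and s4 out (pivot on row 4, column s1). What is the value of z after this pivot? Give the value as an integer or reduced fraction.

Minimum ratio for s1: (103/8)/(17/16) = 206/17.
z changes by −(z-row coeff of s1)·ratio = −(-19/8)·(206/17) = 1957/68.
New z = 195/4 + (1957/68) = 1318/17.

1318/17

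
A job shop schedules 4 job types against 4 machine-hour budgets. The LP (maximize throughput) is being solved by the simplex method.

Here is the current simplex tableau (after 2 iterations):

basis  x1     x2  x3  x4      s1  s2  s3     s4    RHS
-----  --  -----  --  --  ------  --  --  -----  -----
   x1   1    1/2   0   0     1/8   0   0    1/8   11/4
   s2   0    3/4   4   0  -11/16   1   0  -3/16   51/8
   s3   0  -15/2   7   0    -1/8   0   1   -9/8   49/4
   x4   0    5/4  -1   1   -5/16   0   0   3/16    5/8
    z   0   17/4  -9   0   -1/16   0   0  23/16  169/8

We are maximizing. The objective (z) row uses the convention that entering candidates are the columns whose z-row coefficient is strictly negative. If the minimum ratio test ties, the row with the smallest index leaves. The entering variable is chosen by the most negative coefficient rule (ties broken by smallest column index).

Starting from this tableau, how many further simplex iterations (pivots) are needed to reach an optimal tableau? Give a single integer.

pivot: x3 in, s2 out → z = 1135/32
pivot: s1 in, s3 out → z = 2560/69
pivot: x2 in, x1 out → z = 1734/35
No improving column remains; optimal.

3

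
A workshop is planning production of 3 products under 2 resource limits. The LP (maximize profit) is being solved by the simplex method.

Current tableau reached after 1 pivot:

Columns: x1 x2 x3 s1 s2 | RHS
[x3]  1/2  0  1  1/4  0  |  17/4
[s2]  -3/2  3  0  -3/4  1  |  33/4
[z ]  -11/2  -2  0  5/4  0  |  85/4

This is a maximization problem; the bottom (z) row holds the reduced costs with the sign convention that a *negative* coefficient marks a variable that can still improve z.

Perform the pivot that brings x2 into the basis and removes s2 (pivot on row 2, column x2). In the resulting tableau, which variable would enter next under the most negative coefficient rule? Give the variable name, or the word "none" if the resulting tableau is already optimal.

x1

Pivot element 3. New z-row = old z-row − (-2)·(row 2/3).
Updated z-row coefficients: x1: -13/2, x2: 0, x3: 0, s1: 3/4, s2: 2/3.
The most negative is -13/2 in column x1, so x1 would enter next.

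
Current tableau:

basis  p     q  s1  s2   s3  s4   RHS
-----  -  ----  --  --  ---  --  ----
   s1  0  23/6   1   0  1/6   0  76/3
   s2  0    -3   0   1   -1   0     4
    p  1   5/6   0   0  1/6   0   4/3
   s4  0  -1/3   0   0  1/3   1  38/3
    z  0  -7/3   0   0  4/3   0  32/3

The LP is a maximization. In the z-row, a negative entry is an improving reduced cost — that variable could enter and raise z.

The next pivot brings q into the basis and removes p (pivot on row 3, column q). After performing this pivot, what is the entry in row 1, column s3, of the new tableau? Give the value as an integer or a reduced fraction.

Pivot element is row 3, column q: 5/6.
Normalize row 3: new (row 3, s3) = (1/6)/(5/6) = 1/5.
row 1 ← row 1 − (23/6)·(new row 3): 1/6 − (23/6)·(1/5) = -3/5.

-3/5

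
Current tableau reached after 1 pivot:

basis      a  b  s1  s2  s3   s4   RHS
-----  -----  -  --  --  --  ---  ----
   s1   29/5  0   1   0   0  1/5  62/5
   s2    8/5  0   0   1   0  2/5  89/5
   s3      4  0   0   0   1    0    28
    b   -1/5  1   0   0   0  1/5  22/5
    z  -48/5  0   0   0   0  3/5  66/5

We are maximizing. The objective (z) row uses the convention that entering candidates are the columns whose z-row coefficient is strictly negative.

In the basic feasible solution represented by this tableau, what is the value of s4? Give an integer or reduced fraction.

s4 is nonbasic (not in the basis column), so its value in the current BFS is 0.

0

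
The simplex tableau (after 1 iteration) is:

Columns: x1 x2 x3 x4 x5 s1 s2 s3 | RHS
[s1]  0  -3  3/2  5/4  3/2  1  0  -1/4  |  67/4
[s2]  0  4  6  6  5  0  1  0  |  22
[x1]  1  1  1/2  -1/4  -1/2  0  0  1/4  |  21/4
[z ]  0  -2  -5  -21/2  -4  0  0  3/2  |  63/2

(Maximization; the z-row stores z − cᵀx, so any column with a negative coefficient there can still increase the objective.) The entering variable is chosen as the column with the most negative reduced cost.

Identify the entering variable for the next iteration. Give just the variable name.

Objective-row coefficients: x1: 0, x2: -2, x3: -5, x4: -21/2, x5: -4, s1: 0, s2: 0, s3: 3/2.
The most negative is -21/2 in column x4, so x4 enters.

x4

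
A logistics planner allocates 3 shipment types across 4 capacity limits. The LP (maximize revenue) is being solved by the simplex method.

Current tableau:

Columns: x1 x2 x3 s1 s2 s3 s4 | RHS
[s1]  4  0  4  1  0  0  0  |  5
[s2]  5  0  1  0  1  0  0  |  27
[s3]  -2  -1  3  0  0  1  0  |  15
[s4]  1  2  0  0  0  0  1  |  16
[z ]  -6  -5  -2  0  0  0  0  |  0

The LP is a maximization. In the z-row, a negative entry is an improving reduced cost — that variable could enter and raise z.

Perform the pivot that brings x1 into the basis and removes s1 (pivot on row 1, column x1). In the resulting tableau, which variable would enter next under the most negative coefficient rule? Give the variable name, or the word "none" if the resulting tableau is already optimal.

x2

Pivot element 4. New z-row = old z-row − (-6)·(row 1/4).
Updated z-row coefficients: x1: 0, x2: -5, x3: 4, s1: 3/2, s2: 0, s3: 0, s4: 0.
The most negative is -5 in column x2, so x2 would enter next.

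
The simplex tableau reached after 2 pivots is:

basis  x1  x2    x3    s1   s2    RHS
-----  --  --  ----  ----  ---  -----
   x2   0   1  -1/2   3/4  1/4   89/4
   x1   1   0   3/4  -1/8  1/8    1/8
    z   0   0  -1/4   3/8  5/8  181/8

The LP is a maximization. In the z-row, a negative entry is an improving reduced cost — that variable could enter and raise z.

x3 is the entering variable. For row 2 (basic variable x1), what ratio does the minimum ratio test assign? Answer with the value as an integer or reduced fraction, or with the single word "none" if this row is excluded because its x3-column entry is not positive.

Ratio = RHS / (x3 entry) = (1/8) / (3/4) = 1/6.

1/6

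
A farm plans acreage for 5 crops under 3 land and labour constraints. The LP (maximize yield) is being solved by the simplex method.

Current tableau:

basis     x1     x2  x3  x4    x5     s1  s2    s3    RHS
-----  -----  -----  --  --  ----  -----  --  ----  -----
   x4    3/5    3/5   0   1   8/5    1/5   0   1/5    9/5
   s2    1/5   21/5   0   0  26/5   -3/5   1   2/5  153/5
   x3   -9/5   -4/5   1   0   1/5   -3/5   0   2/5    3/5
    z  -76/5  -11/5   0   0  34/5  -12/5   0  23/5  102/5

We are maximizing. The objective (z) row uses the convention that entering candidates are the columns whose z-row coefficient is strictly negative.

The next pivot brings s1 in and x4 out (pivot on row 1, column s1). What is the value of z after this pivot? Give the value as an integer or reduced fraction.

Minimum ratio for s1: (9/5)/(1/5) = 9.
z changes by −(z-row coeff of s1)·ratio = −(-12/5)·9 = 108/5.
New z = 102/5 + (108/5) = 42.

42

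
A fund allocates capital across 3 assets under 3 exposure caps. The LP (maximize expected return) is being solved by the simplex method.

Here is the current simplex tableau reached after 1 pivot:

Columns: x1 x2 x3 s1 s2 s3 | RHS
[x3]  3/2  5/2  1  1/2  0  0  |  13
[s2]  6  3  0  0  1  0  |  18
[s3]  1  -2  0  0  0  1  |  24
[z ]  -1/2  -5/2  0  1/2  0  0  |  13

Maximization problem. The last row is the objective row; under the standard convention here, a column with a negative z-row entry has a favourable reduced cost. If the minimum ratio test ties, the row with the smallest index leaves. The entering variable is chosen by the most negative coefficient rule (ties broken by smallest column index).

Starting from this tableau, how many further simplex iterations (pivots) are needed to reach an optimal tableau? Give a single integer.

pivot: x2 in, x3 out → z = 26
No improving column remains; optimal.

1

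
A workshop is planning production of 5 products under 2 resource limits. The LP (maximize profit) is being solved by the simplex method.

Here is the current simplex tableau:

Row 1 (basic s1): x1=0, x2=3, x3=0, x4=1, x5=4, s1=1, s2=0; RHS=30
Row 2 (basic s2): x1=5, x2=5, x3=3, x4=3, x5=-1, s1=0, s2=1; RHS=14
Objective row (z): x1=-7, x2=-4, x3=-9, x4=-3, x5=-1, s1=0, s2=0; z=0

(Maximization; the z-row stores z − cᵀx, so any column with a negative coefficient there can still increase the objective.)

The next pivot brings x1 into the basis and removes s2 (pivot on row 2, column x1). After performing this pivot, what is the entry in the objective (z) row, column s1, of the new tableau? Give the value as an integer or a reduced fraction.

Pivot element is row 2, column x1: 5.
Normalize row 2: new (row 2, s1) = 0/5 = 0.
z-row ← z-row − (-7)·(new row 2): 0 − (-7)·0 = 0.

0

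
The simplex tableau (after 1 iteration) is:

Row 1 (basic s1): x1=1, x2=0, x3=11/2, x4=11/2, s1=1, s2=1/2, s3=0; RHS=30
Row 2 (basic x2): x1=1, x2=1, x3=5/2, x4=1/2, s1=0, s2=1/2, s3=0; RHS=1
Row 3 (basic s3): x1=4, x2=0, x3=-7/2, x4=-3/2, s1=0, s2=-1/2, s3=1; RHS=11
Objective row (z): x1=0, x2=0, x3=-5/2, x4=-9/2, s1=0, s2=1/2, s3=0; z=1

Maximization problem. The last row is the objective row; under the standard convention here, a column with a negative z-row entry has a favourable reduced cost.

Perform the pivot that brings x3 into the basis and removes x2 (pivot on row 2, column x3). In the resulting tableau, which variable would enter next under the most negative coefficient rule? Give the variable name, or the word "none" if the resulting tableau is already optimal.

Pivot element 5/2. New z-row = old z-row − (-5/2)·(row 2/(5/2)).
Updated z-row coefficients: x1: 1, x2: 1, x3: 0, x4: -4, s1: 0, s2: 1, s3: 0.
The most negative is -4 in column x4, so x4 would enter next.

x4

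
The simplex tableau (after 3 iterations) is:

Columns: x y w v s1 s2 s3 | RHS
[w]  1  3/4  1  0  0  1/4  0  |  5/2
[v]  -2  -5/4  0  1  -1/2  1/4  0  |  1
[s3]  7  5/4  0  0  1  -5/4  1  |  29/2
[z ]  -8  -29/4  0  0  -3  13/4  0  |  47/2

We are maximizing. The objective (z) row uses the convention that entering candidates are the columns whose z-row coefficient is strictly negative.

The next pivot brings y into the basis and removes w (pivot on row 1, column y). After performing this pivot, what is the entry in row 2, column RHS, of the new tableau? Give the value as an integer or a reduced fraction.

31/6

Pivot element is row 1, column y: 3/4.
Normalize row 1: new (row 1, RHS) = (5/2)/(3/4) = 10/3.
row 2 ← row 2 − (-5/4)·(new row 1): 1 − (-5/4)·(10/3) = 31/6.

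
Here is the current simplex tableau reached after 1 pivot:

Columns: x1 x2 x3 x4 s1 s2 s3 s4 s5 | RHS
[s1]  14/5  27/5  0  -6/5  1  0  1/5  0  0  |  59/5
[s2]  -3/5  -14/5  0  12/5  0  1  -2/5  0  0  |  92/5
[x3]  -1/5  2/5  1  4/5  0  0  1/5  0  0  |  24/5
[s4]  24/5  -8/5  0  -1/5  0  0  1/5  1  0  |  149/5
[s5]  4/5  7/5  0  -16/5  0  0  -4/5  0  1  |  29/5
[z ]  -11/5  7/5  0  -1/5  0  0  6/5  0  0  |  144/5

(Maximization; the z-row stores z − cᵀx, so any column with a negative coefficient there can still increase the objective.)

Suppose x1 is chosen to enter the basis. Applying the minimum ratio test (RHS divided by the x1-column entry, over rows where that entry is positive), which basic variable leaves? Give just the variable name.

Ratios: row 1 (s1): (59/5)/(14/5) = 59/14; row 2 (s2): entry -3/5 ≤ 0, skip; row 3 (x3): entry -1/5 ≤ 0, skip; row 4 (s4): (149/5)/(24/5) = 149/24; row 5 (s5): (29/5)/(4/5) = 29/4.
Minimum ratio 59/14 is in the s1 row, so s1 leaves.

s1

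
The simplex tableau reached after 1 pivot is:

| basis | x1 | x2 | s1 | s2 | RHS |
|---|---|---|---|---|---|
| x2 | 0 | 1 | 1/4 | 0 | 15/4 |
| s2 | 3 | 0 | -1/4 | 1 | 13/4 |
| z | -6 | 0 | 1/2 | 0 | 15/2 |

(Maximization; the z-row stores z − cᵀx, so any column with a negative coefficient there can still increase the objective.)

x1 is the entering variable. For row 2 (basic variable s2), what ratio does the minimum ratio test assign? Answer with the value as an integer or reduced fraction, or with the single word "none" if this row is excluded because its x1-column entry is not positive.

Ratio = RHS / (x1 entry) = (13/4) / 3 = 13/12.

13/12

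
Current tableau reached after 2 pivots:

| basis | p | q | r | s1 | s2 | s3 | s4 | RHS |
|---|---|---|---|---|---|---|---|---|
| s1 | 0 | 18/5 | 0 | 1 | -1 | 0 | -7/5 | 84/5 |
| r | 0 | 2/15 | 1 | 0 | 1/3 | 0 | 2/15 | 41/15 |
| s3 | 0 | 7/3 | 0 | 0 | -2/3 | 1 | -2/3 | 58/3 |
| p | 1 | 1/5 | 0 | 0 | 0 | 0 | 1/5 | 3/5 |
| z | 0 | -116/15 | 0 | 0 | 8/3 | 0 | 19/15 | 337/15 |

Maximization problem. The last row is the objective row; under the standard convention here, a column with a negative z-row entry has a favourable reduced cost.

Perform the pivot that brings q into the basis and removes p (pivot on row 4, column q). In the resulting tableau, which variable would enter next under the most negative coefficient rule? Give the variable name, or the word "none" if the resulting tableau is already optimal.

none

Pivot element 1/5. New z-row = old z-row − (-116/15)·(row 4/(1/5)).
Updated z-row coefficients: p: 116/3, q: 0, r: 0, s1: 0, s2: 8/3, s3: 0, s4: 9.
No coefficient is strictly negative; the tableau after this pivot is optimal.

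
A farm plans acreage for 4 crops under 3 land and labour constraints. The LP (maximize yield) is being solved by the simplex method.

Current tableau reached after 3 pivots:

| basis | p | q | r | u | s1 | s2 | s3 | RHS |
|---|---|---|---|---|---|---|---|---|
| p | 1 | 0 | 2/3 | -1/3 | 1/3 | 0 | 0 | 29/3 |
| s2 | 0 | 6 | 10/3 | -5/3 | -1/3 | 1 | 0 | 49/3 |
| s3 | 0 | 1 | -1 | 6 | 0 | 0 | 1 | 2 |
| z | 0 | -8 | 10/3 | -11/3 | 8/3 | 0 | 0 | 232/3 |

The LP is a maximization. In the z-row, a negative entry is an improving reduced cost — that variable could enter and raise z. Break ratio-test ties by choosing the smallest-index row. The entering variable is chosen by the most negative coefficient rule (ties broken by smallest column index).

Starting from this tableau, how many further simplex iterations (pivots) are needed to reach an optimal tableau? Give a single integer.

pivot: q in, s3 out → z = 280/3
pivot: r in, s2 out → z = 191/2
No improving column remains; optimal.

2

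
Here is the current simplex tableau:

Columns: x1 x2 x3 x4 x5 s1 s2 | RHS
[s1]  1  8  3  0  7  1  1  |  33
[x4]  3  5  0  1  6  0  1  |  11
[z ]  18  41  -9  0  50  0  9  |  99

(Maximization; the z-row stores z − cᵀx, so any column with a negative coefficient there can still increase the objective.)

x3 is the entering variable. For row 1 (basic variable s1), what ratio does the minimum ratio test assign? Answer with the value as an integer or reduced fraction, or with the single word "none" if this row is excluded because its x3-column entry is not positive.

Ratio = RHS / (x3 entry) = 33 / 3 = 11.

11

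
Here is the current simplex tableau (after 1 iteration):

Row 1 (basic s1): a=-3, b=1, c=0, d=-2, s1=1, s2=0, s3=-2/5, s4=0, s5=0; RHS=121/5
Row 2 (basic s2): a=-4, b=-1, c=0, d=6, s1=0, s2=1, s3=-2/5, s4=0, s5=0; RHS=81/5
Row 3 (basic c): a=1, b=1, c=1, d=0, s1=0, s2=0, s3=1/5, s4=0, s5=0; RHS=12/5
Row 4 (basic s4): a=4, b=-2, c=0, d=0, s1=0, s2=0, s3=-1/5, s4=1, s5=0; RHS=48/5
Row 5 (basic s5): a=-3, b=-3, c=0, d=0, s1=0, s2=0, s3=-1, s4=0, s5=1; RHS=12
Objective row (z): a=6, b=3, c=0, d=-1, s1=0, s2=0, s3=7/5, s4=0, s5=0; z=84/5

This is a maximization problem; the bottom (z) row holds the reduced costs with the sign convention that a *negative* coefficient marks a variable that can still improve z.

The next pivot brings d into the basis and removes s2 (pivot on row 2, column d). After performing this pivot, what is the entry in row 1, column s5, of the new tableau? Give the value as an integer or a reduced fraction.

Pivot element is row 2, column d: 6.
Normalize row 2: new (row 2, s5) = 0/6 = 0.
row 1 ← row 1 − (-2)·(new row 2): 0 − (-2)·0 = 0.

0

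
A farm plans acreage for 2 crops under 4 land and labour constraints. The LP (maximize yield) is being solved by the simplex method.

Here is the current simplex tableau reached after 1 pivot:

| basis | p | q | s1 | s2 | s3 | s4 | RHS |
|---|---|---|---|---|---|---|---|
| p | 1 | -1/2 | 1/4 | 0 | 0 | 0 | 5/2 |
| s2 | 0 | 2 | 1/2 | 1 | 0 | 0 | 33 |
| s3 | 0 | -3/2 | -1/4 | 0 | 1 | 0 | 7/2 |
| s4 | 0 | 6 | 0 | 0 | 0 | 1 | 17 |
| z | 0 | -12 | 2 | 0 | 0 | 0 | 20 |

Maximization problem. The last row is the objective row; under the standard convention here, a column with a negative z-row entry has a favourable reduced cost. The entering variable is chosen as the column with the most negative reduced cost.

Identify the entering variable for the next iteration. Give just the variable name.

Objective-row coefficients: p: 0, q: -12, s1: 2, s2: 0, s3: 0, s4: 0.
The most negative is -12 in column q, so q enters.

q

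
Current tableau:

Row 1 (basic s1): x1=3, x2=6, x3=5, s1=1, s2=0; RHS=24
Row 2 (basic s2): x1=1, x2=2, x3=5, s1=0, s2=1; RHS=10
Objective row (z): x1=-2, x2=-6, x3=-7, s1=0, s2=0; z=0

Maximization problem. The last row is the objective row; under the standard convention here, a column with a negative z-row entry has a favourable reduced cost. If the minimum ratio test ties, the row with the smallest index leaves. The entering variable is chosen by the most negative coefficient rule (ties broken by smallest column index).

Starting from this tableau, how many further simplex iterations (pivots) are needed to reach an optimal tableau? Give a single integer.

2

pivot: x3 in, s2 out → z = 14
pivot: x2 in, s1 out → z = 126/5
No improving column remains; optimal.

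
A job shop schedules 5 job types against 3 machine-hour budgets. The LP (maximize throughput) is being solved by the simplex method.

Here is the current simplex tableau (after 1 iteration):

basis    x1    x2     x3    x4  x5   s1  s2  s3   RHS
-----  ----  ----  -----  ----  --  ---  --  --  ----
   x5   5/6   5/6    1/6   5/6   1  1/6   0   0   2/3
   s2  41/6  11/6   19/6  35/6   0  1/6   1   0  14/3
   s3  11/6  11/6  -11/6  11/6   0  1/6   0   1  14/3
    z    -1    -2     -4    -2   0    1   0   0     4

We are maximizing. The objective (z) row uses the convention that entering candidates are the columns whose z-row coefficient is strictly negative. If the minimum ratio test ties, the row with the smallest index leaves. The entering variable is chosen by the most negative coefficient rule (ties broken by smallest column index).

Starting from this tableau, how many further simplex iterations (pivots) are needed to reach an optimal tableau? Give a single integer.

pivot: x3 in, s2 out → z = 188/19
No improving column remains; optimal.

1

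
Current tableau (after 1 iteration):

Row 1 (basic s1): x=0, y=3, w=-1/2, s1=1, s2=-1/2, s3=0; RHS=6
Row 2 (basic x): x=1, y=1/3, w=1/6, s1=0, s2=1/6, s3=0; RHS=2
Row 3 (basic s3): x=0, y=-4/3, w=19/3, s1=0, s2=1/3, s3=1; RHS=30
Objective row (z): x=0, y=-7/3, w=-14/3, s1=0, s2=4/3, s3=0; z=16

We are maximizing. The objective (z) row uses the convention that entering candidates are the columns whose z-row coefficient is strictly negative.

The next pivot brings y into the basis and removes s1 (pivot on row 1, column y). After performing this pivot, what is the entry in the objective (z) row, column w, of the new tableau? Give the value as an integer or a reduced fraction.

Pivot element is row 1, column y: 3.
Normalize row 1: new (row 1, w) = (-1/2)/3 = -1/6.
z-row ← z-row − (-7/3)·(new row 1): -14/3 − (-7/3)·(-1/6) = -91/18.

-91/18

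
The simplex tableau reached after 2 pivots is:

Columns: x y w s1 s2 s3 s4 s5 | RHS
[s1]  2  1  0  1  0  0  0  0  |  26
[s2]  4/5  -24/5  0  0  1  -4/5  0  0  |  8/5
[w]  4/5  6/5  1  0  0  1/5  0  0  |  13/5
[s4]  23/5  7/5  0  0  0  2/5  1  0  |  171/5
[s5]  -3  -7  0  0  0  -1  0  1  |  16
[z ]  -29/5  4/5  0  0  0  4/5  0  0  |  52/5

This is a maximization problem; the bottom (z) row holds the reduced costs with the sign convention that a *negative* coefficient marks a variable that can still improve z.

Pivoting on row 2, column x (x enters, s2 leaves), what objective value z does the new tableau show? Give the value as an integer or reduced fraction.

22

Minimum ratio for x: (8/5)/(4/5) = 2.
z changes by −(z-row coeff of x)·ratio = −(-29/5)·2 = 58/5.
New z = 52/5 + (58/5) = 22.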